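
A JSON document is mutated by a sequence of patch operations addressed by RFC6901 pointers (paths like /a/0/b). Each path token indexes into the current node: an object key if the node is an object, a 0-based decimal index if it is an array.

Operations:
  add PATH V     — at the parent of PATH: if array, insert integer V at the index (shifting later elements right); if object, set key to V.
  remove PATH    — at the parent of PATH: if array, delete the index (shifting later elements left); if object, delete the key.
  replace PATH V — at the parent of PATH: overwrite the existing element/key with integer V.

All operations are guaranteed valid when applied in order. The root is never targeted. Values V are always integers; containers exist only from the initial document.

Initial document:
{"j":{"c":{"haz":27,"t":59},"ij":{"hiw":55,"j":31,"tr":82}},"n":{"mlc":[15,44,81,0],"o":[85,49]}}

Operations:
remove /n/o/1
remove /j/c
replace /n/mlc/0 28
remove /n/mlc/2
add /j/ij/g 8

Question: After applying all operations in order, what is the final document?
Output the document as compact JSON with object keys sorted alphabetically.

After op 1 (remove /n/o/1): {"j":{"c":{"haz":27,"t":59},"ij":{"hiw":55,"j":31,"tr":82}},"n":{"mlc":[15,44,81,0],"o":[85]}}
After op 2 (remove /j/c): {"j":{"ij":{"hiw":55,"j":31,"tr":82}},"n":{"mlc":[15,44,81,0],"o":[85]}}
After op 3 (replace /n/mlc/0 28): {"j":{"ij":{"hiw":55,"j":31,"tr":82}},"n":{"mlc":[28,44,81,0],"o":[85]}}
After op 4 (remove /n/mlc/2): {"j":{"ij":{"hiw":55,"j":31,"tr":82}},"n":{"mlc":[28,44,0],"o":[85]}}
After op 5 (add /j/ij/g 8): {"j":{"ij":{"g":8,"hiw":55,"j":31,"tr":82}},"n":{"mlc":[28,44,0],"o":[85]}}

Answer: {"j":{"ij":{"g":8,"hiw":55,"j":31,"tr":82}},"n":{"mlc":[28,44,0],"o":[85]}}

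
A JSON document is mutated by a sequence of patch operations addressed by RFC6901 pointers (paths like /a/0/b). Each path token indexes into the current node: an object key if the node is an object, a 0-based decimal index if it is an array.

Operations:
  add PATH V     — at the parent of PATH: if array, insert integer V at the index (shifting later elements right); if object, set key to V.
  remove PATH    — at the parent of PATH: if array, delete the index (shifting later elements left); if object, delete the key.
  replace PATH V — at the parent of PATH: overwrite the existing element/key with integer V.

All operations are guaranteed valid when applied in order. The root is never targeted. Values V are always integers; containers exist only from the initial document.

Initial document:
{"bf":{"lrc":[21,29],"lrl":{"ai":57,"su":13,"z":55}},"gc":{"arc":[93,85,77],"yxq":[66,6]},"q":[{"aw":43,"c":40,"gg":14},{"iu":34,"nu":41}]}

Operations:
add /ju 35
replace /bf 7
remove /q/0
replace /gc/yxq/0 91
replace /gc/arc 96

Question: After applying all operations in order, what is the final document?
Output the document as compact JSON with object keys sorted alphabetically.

Answer: {"bf":7,"gc":{"arc":96,"yxq":[91,6]},"ju":35,"q":[{"iu":34,"nu":41}]}

Derivation:
After op 1 (add /ju 35): {"bf":{"lrc":[21,29],"lrl":{"ai":57,"su":13,"z":55}},"gc":{"arc":[93,85,77],"yxq":[66,6]},"ju":35,"q":[{"aw":43,"c":40,"gg":14},{"iu":34,"nu":41}]}
After op 2 (replace /bf 7): {"bf":7,"gc":{"arc":[93,85,77],"yxq":[66,6]},"ju":35,"q":[{"aw":43,"c":40,"gg":14},{"iu":34,"nu":41}]}
After op 3 (remove /q/0): {"bf":7,"gc":{"arc":[93,85,77],"yxq":[66,6]},"ju":35,"q":[{"iu":34,"nu":41}]}
After op 4 (replace /gc/yxq/0 91): {"bf":7,"gc":{"arc":[93,85,77],"yxq":[91,6]},"ju":35,"q":[{"iu":34,"nu":41}]}
After op 5 (replace /gc/arc 96): {"bf":7,"gc":{"arc":96,"yxq":[91,6]},"ju":35,"q":[{"iu":34,"nu":41}]}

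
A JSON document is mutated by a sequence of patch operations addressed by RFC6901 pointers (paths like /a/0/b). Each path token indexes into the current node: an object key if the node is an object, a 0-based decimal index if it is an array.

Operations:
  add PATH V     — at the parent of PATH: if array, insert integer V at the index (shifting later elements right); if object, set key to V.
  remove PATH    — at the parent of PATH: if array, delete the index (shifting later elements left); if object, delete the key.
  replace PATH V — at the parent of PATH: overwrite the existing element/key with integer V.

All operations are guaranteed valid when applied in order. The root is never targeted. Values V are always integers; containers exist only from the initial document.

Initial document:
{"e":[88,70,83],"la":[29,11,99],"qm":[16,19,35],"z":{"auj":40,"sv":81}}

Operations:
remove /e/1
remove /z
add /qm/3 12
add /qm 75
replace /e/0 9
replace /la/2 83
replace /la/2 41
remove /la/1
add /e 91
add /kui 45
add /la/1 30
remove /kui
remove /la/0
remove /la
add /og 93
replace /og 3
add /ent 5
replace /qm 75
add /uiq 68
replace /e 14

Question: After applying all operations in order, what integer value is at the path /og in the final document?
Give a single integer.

Answer: 3

Derivation:
After op 1 (remove /e/1): {"e":[88,83],"la":[29,11,99],"qm":[16,19,35],"z":{"auj":40,"sv":81}}
After op 2 (remove /z): {"e":[88,83],"la":[29,11,99],"qm":[16,19,35]}
After op 3 (add /qm/3 12): {"e":[88,83],"la":[29,11,99],"qm":[16,19,35,12]}
After op 4 (add /qm 75): {"e":[88,83],"la":[29,11,99],"qm":75}
After op 5 (replace /e/0 9): {"e":[9,83],"la":[29,11,99],"qm":75}
After op 6 (replace /la/2 83): {"e":[9,83],"la":[29,11,83],"qm":75}
After op 7 (replace /la/2 41): {"e":[9,83],"la":[29,11,41],"qm":75}
After op 8 (remove /la/1): {"e":[9,83],"la":[29,41],"qm":75}
After op 9 (add /e 91): {"e":91,"la":[29,41],"qm":75}
After op 10 (add /kui 45): {"e":91,"kui":45,"la":[29,41],"qm":75}
After op 11 (add /la/1 30): {"e":91,"kui":45,"la":[29,30,41],"qm":75}
After op 12 (remove /kui): {"e":91,"la":[29,30,41],"qm":75}
After op 13 (remove /la/0): {"e":91,"la":[30,41],"qm":75}
After op 14 (remove /la): {"e":91,"qm":75}
After op 15 (add /og 93): {"e":91,"og":93,"qm":75}
After op 16 (replace /og 3): {"e":91,"og":3,"qm":75}
After op 17 (add /ent 5): {"e":91,"ent":5,"og":3,"qm":75}
After op 18 (replace /qm 75): {"e":91,"ent":5,"og":3,"qm":75}
After op 19 (add /uiq 68): {"e":91,"ent":5,"og":3,"qm":75,"uiq":68}
After op 20 (replace /e 14): {"e":14,"ent":5,"og":3,"qm":75,"uiq":68}
Value at /og: 3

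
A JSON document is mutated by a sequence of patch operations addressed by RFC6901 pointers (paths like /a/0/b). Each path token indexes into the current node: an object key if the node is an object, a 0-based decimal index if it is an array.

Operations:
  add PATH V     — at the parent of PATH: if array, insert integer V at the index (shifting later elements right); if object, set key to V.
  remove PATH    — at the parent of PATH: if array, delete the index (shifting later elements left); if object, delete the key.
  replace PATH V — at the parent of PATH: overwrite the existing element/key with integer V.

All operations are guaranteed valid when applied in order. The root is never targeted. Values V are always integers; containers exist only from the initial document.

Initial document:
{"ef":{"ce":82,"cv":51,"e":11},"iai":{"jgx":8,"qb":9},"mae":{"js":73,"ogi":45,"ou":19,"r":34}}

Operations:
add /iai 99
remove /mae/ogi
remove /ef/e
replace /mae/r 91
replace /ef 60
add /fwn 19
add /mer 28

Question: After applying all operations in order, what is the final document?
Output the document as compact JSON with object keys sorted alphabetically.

Answer: {"ef":60,"fwn":19,"iai":99,"mae":{"js":73,"ou":19,"r":91},"mer":28}

Derivation:
After op 1 (add /iai 99): {"ef":{"ce":82,"cv":51,"e":11},"iai":99,"mae":{"js":73,"ogi":45,"ou":19,"r":34}}
After op 2 (remove /mae/ogi): {"ef":{"ce":82,"cv":51,"e":11},"iai":99,"mae":{"js":73,"ou":19,"r":34}}
After op 3 (remove /ef/e): {"ef":{"ce":82,"cv":51},"iai":99,"mae":{"js":73,"ou":19,"r":34}}
After op 4 (replace /mae/r 91): {"ef":{"ce":82,"cv":51},"iai":99,"mae":{"js":73,"ou":19,"r":91}}
After op 5 (replace /ef 60): {"ef":60,"iai":99,"mae":{"js":73,"ou":19,"r":91}}
After op 6 (add /fwn 19): {"ef":60,"fwn":19,"iai":99,"mae":{"js":73,"ou":19,"r":91}}
After op 7 (add /mer 28): {"ef":60,"fwn":19,"iai":99,"mae":{"js":73,"ou":19,"r":91},"mer":28}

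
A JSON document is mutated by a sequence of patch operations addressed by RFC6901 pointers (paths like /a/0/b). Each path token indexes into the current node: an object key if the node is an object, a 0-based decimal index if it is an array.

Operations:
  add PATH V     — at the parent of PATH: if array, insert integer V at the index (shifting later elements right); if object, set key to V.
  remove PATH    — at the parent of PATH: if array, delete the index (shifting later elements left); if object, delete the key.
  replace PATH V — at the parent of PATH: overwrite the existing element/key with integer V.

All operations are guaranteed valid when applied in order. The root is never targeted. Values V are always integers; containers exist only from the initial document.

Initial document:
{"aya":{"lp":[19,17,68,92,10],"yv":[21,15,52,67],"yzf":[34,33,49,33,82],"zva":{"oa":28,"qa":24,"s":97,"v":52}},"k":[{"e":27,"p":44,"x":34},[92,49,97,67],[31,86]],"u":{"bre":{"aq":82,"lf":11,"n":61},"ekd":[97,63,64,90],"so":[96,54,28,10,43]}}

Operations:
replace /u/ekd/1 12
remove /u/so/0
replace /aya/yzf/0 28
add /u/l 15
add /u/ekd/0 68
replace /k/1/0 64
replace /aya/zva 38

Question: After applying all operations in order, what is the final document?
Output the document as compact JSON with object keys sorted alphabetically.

After op 1 (replace /u/ekd/1 12): {"aya":{"lp":[19,17,68,92,10],"yv":[21,15,52,67],"yzf":[34,33,49,33,82],"zva":{"oa":28,"qa":24,"s":97,"v":52}},"k":[{"e":27,"p":44,"x":34},[92,49,97,67],[31,86]],"u":{"bre":{"aq":82,"lf":11,"n":61},"ekd":[97,12,64,90],"so":[96,54,28,10,43]}}
After op 2 (remove /u/so/0): {"aya":{"lp":[19,17,68,92,10],"yv":[21,15,52,67],"yzf":[34,33,49,33,82],"zva":{"oa":28,"qa":24,"s":97,"v":52}},"k":[{"e":27,"p":44,"x":34},[92,49,97,67],[31,86]],"u":{"bre":{"aq":82,"lf":11,"n":61},"ekd":[97,12,64,90],"so":[54,28,10,43]}}
After op 3 (replace /aya/yzf/0 28): {"aya":{"lp":[19,17,68,92,10],"yv":[21,15,52,67],"yzf":[28,33,49,33,82],"zva":{"oa":28,"qa":24,"s":97,"v":52}},"k":[{"e":27,"p":44,"x":34},[92,49,97,67],[31,86]],"u":{"bre":{"aq":82,"lf":11,"n":61},"ekd":[97,12,64,90],"so":[54,28,10,43]}}
After op 4 (add /u/l 15): {"aya":{"lp":[19,17,68,92,10],"yv":[21,15,52,67],"yzf":[28,33,49,33,82],"zva":{"oa":28,"qa":24,"s":97,"v":52}},"k":[{"e":27,"p":44,"x":34},[92,49,97,67],[31,86]],"u":{"bre":{"aq":82,"lf":11,"n":61},"ekd":[97,12,64,90],"l":15,"so":[54,28,10,43]}}
After op 5 (add /u/ekd/0 68): {"aya":{"lp":[19,17,68,92,10],"yv":[21,15,52,67],"yzf":[28,33,49,33,82],"zva":{"oa":28,"qa":24,"s":97,"v":52}},"k":[{"e":27,"p":44,"x":34},[92,49,97,67],[31,86]],"u":{"bre":{"aq":82,"lf":11,"n":61},"ekd":[68,97,12,64,90],"l":15,"so":[54,28,10,43]}}
After op 6 (replace /k/1/0 64): {"aya":{"lp":[19,17,68,92,10],"yv":[21,15,52,67],"yzf":[28,33,49,33,82],"zva":{"oa":28,"qa":24,"s":97,"v":52}},"k":[{"e":27,"p":44,"x":34},[64,49,97,67],[31,86]],"u":{"bre":{"aq":82,"lf":11,"n":61},"ekd":[68,97,12,64,90],"l":15,"so":[54,28,10,43]}}
After op 7 (replace /aya/zva 38): {"aya":{"lp":[19,17,68,92,10],"yv":[21,15,52,67],"yzf":[28,33,49,33,82],"zva":38},"k":[{"e":27,"p":44,"x":34},[64,49,97,67],[31,86]],"u":{"bre":{"aq":82,"lf":11,"n":61},"ekd":[68,97,12,64,90],"l":15,"so":[54,28,10,43]}}

Answer: {"aya":{"lp":[19,17,68,92,10],"yv":[21,15,52,67],"yzf":[28,33,49,33,82],"zva":38},"k":[{"e":27,"p":44,"x":34},[64,49,97,67],[31,86]],"u":{"bre":{"aq":82,"lf":11,"n":61},"ekd":[68,97,12,64,90],"l":15,"so":[54,28,10,43]}}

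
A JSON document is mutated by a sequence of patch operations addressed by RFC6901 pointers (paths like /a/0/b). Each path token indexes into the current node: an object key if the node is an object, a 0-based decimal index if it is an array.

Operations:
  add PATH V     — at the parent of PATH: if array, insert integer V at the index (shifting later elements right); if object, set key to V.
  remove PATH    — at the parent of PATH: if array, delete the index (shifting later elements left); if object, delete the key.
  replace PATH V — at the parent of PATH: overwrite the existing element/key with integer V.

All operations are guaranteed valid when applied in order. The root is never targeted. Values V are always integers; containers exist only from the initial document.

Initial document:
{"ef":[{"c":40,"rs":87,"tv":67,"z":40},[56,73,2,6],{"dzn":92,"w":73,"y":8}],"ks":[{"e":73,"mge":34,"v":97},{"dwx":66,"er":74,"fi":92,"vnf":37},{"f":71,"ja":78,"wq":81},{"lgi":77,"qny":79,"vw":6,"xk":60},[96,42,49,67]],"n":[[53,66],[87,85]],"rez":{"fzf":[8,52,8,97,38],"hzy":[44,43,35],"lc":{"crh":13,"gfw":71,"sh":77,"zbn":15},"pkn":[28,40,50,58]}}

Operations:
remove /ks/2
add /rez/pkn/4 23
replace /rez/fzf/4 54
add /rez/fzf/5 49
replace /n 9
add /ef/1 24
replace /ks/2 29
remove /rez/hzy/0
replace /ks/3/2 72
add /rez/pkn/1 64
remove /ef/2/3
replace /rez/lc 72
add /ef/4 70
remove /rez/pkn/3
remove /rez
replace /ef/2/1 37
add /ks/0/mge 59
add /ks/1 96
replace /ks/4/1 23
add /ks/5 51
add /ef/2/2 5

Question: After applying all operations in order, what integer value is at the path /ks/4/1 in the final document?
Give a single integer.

After op 1 (remove /ks/2): {"ef":[{"c":40,"rs":87,"tv":67,"z":40},[56,73,2,6],{"dzn":92,"w":73,"y":8}],"ks":[{"e":73,"mge":34,"v":97},{"dwx":66,"er":74,"fi":92,"vnf":37},{"lgi":77,"qny":79,"vw":6,"xk":60},[96,42,49,67]],"n":[[53,66],[87,85]],"rez":{"fzf":[8,52,8,97,38],"hzy":[44,43,35],"lc":{"crh":13,"gfw":71,"sh":77,"zbn":15},"pkn":[28,40,50,58]}}
After op 2 (add /rez/pkn/4 23): {"ef":[{"c":40,"rs":87,"tv":67,"z":40},[56,73,2,6],{"dzn":92,"w":73,"y":8}],"ks":[{"e":73,"mge":34,"v":97},{"dwx":66,"er":74,"fi":92,"vnf":37},{"lgi":77,"qny":79,"vw":6,"xk":60},[96,42,49,67]],"n":[[53,66],[87,85]],"rez":{"fzf":[8,52,8,97,38],"hzy":[44,43,35],"lc":{"crh":13,"gfw":71,"sh":77,"zbn":15},"pkn":[28,40,50,58,23]}}
After op 3 (replace /rez/fzf/4 54): {"ef":[{"c":40,"rs":87,"tv":67,"z":40},[56,73,2,6],{"dzn":92,"w":73,"y":8}],"ks":[{"e":73,"mge":34,"v":97},{"dwx":66,"er":74,"fi":92,"vnf":37},{"lgi":77,"qny":79,"vw":6,"xk":60},[96,42,49,67]],"n":[[53,66],[87,85]],"rez":{"fzf":[8,52,8,97,54],"hzy":[44,43,35],"lc":{"crh":13,"gfw":71,"sh":77,"zbn":15},"pkn":[28,40,50,58,23]}}
After op 4 (add /rez/fzf/5 49): {"ef":[{"c":40,"rs":87,"tv":67,"z":40},[56,73,2,6],{"dzn":92,"w":73,"y":8}],"ks":[{"e":73,"mge":34,"v":97},{"dwx":66,"er":74,"fi":92,"vnf":37},{"lgi":77,"qny":79,"vw":6,"xk":60},[96,42,49,67]],"n":[[53,66],[87,85]],"rez":{"fzf":[8,52,8,97,54,49],"hzy":[44,43,35],"lc":{"crh":13,"gfw":71,"sh":77,"zbn":15},"pkn":[28,40,50,58,23]}}
After op 5 (replace /n 9): {"ef":[{"c":40,"rs":87,"tv":67,"z":40},[56,73,2,6],{"dzn":92,"w":73,"y":8}],"ks":[{"e":73,"mge":34,"v":97},{"dwx":66,"er":74,"fi":92,"vnf":37},{"lgi":77,"qny":79,"vw":6,"xk":60},[96,42,49,67]],"n":9,"rez":{"fzf":[8,52,8,97,54,49],"hzy":[44,43,35],"lc":{"crh":13,"gfw":71,"sh":77,"zbn":15},"pkn":[28,40,50,58,23]}}
After op 6 (add /ef/1 24): {"ef":[{"c":40,"rs":87,"tv":67,"z":40},24,[56,73,2,6],{"dzn":92,"w":73,"y":8}],"ks":[{"e":73,"mge":34,"v":97},{"dwx":66,"er":74,"fi":92,"vnf":37},{"lgi":77,"qny":79,"vw":6,"xk":60},[96,42,49,67]],"n":9,"rez":{"fzf":[8,52,8,97,54,49],"hzy":[44,43,35],"lc":{"crh":13,"gfw":71,"sh":77,"zbn":15},"pkn":[28,40,50,58,23]}}
After op 7 (replace /ks/2 29): {"ef":[{"c":40,"rs":87,"tv":67,"z":40},24,[56,73,2,6],{"dzn":92,"w":73,"y":8}],"ks":[{"e":73,"mge":34,"v":97},{"dwx":66,"er":74,"fi":92,"vnf":37},29,[96,42,49,67]],"n":9,"rez":{"fzf":[8,52,8,97,54,49],"hzy":[44,43,35],"lc":{"crh":13,"gfw":71,"sh":77,"zbn":15},"pkn":[28,40,50,58,23]}}
After op 8 (remove /rez/hzy/0): {"ef":[{"c":40,"rs":87,"tv":67,"z":40},24,[56,73,2,6],{"dzn":92,"w":73,"y":8}],"ks":[{"e":73,"mge":34,"v":97},{"dwx":66,"er":74,"fi":92,"vnf":37},29,[96,42,49,67]],"n":9,"rez":{"fzf":[8,52,8,97,54,49],"hzy":[43,35],"lc":{"crh":13,"gfw":71,"sh":77,"zbn":15},"pkn":[28,40,50,58,23]}}
After op 9 (replace /ks/3/2 72): {"ef":[{"c":40,"rs":87,"tv":67,"z":40},24,[56,73,2,6],{"dzn":92,"w":73,"y":8}],"ks":[{"e":73,"mge":34,"v":97},{"dwx":66,"er":74,"fi":92,"vnf":37},29,[96,42,72,67]],"n":9,"rez":{"fzf":[8,52,8,97,54,49],"hzy":[43,35],"lc":{"crh":13,"gfw":71,"sh":77,"zbn":15},"pkn":[28,40,50,58,23]}}
After op 10 (add /rez/pkn/1 64): {"ef":[{"c":40,"rs":87,"tv":67,"z":40},24,[56,73,2,6],{"dzn":92,"w":73,"y":8}],"ks":[{"e":73,"mge":34,"v":97},{"dwx":66,"er":74,"fi":92,"vnf":37},29,[96,42,72,67]],"n":9,"rez":{"fzf":[8,52,8,97,54,49],"hzy":[43,35],"lc":{"crh":13,"gfw":71,"sh":77,"zbn":15},"pkn":[28,64,40,50,58,23]}}
After op 11 (remove /ef/2/3): {"ef":[{"c":40,"rs":87,"tv":67,"z":40},24,[56,73,2],{"dzn":92,"w":73,"y":8}],"ks":[{"e":73,"mge":34,"v":97},{"dwx":66,"er":74,"fi":92,"vnf":37},29,[96,42,72,67]],"n":9,"rez":{"fzf":[8,52,8,97,54,49],"hzy":[43,35],"lc":{"crh":13,"gfw":71,"sh":77,"zbn":15},"pkn":[28,64,40,50,58,23]}}
After op 12 (replace /rez/lc 72): {"ef":[{"c":40,"rs":87,"tv":67,"z":40},24,[56,73,2],{"dzn":92,"w":73,"y":8}],"ks":[{"e":73,"mge":34,"v":97},{"dwx":66,"er":74,"fi":92,"vnf":37},29,[96,42,72,67]],"n":9,"rez":{"fzf":[8,52,8,97,54,49],"hzy":[43,35],"lc":72,"pkn":[28,64,40,50,58,23]}}
After op 13 (add /ef/4 70): {"ef":[{"c":40,"rs":87,"tv":67,"z":40},24,[56,73,2],{"dzn":92,"w":73,"y":8},70],"ks":[{"e":73,"mge":34,"v":97},{"dwx":66,"er":74,"fi":92,"vnf":37},29,[96,42,72,67]],"n":9,"rez":{"fzf":[8,52,8,97,54,49],"hzy":[43,35],"lc":72,"pkn":[28,64,40,50,58,23]}}
After op 14 (remove /rez/pkn/3): {"ef":[{"c":40,"rs":87,"tv":67,"z":40},24,[56,73,2],{"dzn":92,"w":73,"y":8},70],"ks":[{"e":73,"mge":34,"v":97},{"dwx":66,"er":74,"fi":92,"vnf":37},29,[96,42,72,67]],"n":9,"rez":{"fzf":[8,52,8,97,54,49],"hzy":[43,35],"lc":72,"pkn":[28,64,40,58,23]}}
After op 15 (remove /rez): {"ef":[{"c":40,"rs":87,"tv":67,"z":40},24,[56,73,2],{"dzn":92,"w":73,"y":8},70],"ks":[{"e":73,"mge":34,"v":97},{"dwx":66,"er":74,"fi":92,"vnf":37},29,[96,42,72,67]],"n":9}
After op 16 (replace /ef/2/1 37): {"ef":[{"c":40,"rs":87,"tv":67,"z":40},24,[56,37,2],{"dzn":92,"w":73,"y":8},70],"ks":[{"e":73,"mge":34,"v":97},{"dwx":66,"er":74,"fi":92,"vnf":37},29,[96,42,72,67]],"n":9}
After op 17 (add /ks/0/mge 59): {"ef":[{"c":40,"rs":87,"tv":67,"z":40},24,[56,37,2],{"dzn":92,"w":73,"y":8},70],"ks":[{"e":73,"mge":59,"v":97},{"dwx":66,"er":74,"fi":92,"vnf":37},29,[96,42,72,67]],"n":9}
After op 18 (add /ks/1 96): {"ef":[{"c":40,"rs":87,"tv":67,"z":40},24,[56,37,2],{"dzn":92,"w":73,"y":8},70],"ks":[{"e":73,"mge":59,"v":97},96,{"dwx":66,"er":74,"fi":92,"vnf":37},29,[96,42,72,67]],"n":9}
After op 19 (replace /ks/4/1 23): {"ef":[{"c":40,"rs":87,"tv":67,"z":40},24,[56,37,2],{"dzn":92,"w":73,"y":8},70],"ks":[{"e":73,"mge":59,"v":97},96,{"dwx":66,"er":74,"fi":92,"vnf":37},29,[96,23,72,67]],"n":9}
After op 20 (add /ks/5 51): {"ef":[{"c":40,"rs":87,"tv":67,"z":40},24,[56,37,2],{"dzn":92,"w":73,"y":8},70],"ks":[{"e":73,"mge":59,"v":97},96,{"dwx":66,"er":74,"fi":92,"vnf":37},29,[96,23,72,67],51],"n":9}
After op 21 (add /ef/2/2 5): {"ef":[{"c":40,"rs":87,"tv":67,"z":40},24,[56,37,5,2],{"dzn":92,"w":73,"y":8},70],"ks":[{"e":73,"mge":59,"v":97},96,{"dwx":66,"er":74,"fi":92,"vnf":37},29,[96,23,72,67],51],"n":9}
Value at /ks/4/1: 23

Answer: 23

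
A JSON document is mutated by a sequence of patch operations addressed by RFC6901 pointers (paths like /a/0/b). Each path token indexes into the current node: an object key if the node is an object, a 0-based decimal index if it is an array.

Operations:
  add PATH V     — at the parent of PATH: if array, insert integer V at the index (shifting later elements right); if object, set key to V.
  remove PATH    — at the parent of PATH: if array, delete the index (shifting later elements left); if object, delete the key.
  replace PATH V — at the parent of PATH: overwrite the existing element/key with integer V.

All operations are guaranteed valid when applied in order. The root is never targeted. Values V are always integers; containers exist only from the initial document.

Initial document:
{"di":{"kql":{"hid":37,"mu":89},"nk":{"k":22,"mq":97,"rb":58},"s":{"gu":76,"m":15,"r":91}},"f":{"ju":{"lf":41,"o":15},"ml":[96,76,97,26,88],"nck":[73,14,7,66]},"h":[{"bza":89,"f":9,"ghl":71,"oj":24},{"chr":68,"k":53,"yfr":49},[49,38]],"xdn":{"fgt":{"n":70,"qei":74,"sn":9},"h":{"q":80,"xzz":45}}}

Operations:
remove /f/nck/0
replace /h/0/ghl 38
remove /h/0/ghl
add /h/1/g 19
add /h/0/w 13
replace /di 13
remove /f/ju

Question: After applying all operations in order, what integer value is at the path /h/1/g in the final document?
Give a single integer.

Answer: 19

Derivation:
After op 1 (remove /f/nck/0): {"di":{"kql":{"hid":37,"mu":89},"nk":{"k":22,"mq":97,"rb":58},"s":{"gu":76,"m":15,"r":91}},"f":{"ju":{"lf":41,"o":15},"ml":[96,76,97,26,88],"nck":[14,7,66]},"h":[{"bza":89,"f":9,"ghl":71,"oj":24},{"chr":68,"k":53,"yfr":49},[49,38]],"xdn":{"fgt":{"n":70,"qei":74,"sn":9},"h":{"q":80,"xzz":45}}}
After op 2 (replace /h/0/ghl 38): {"di":{"kql":{"hid":37,"mu":89},"nk":{"k":22,"mq":97,"rb":58},"s":{"gu":76,"m":15,"r":91}},"f":{"ju":{"lf":41,"o":15},"ml":[96,76,97,26,88],"nck":[14,7,66]},"h":[{"bza":89,"f":9,"ghl":38,"oj":24},{"chr":68,"k":53,"yfr":49},[49,38]],"xdn":{"fgt":{"n":70,"qei":74,"sn":9},"h":{"q":80,"xzz":45}}}
After op 3 (remove /h/0/ghl): {"di":{"kql":{"hid":37,"mu":89},"nk":{"k":22,"mq":97,"rb":58},"s":{"gu":76,"m":15,"r":91}},"f":{"ju":{"lf":41,"o":15},"ml":[96,76,97,26,88],"nck":[14,7,66]},"h":[{"bza":89,"f":9,"oj":24},{"chr":68,"k":53,"yfr":49},[49,38]],"xdn":{"fgt":{"n":70,"qei":74,"sn":9},"h":{"q":80,"xzz":45}}}
After op 4 (add /h/1/g 19): {"di":{"kql":{"hid":37,"mu":89},"nk":{"k":22,"mq":97,"rb":58},"s":{"gu":76,"m":15,"r":91}},"f":{"ju":{"lf":41,"o":15},"ml":[96,76,97,26,88],"nck":[14,7,66]},"h":[{"bza":89,"f":9,"oj":24},{"chr":68,"g":19,"k":53,"yfr":49},[49,38]],"xdn":{"fgt":{"n":70,"qei":74,"sn":9},"h":{"q":80,"xzz":45}}}
After op 5 (add /h/0/w 13): {"di":{"kql":{"hid":37,"mu":89},"nk":{"k":22,"mq":97,"rb":58},"s":{"gu":76,"m":15,"r":91}},"f":{"ju":{"lf":41,"o":15},"ml":[96,76,97,26,88],"nck":[14,7,66]},"h":[{"bza":89,"f":9,"oj":24,"w":13},{"chr":68,"g":19,"k":53,"yfr":49},[49,38]],"xdn":{"fgt":{"n":70,"qei":74,"sn":9},"h":{"q":80,"xzz":45}}}
After op 6 (replace /di 13): {"di":13,"f":{"ju":{"lf":41,"o":15},"ml":[96,76,97,26,88],"nck":[14,7,66]},"h":[{"bza":89,"f":9,"oj":24,"w":13},{"chr":68,"g":19,"k":53,"yfr":49},[49,38]],"xdn":{"fgt":{"n":70,"qei":74,"sn":9},"h":{"q":80,"xzz":45}}}
After op 7 (remove /f/ju): {"di":13,"f":{"ml":[96,76,97,26,88],"nck":[14,7,66]},"h":[{"bza":89,"f":9,"oj":24,"w":13},{"chr":68,"g":19,"k":53,"yfr":49},[49,38]],"xdn":{"fgt":{"n":70,"qei":74,"sn":9},"h":{"q":80,"xzz":45}}}
Value at /h/1/g: 19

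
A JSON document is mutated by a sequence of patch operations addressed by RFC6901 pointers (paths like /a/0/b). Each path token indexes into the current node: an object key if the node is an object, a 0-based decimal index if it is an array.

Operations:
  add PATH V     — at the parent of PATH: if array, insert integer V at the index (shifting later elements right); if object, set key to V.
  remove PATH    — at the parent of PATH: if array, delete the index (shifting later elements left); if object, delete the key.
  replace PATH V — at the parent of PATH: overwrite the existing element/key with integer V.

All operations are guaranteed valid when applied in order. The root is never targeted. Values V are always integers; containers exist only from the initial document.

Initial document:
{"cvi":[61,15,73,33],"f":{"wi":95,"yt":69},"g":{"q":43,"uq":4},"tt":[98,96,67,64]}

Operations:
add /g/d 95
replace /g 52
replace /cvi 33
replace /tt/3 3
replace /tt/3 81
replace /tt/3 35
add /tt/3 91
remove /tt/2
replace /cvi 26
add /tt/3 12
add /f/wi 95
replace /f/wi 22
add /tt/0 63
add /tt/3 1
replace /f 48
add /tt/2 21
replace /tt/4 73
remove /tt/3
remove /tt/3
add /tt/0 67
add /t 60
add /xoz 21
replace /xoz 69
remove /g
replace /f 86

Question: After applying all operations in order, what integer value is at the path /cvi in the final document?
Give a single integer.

Answer: 26

Derivation:
After op 1 (add /g/d 95): {"cvi":[61,15,73,33],"f":{"wi":95,"yt":69},"g":{"d":95,"q":43,"uq":4},"tt":[98,96,67,64]}
After op 2 (replace /g 52): {"cvi":[61,15,73,33],"f":{"wi":95,"yt":69},"g":52,"tt":[98,96,67,64]}
After op 3 (replace /cvi 33): {"cvi":33,"f":{"wi":95,"yt":69},"g":52,"tt":[98,96,67,64]}
After op 4 (replace /tt/3 3): {"cvi":33,"f":{"wi":95,"yt":69},"g":52,"tt":[98,96,67,3]}
After op 5 (replace /tt/3 81): {"cvi":33,"f":{"wi":95,"yt":69},"g":52,"tt":[98,96,67,81]}
After op 6 (replace /tt/3 35): {"cvi":33,"f":{"wi":95,"yt":69},"g":52,"tt":[98,96,67,35]}
After op 7 (add /tt/3 91): {"cvi":33,"f":{"wi":95,"yt":69},"g":52,"tt":[98,96,67,91,35]}
After op 8 (remove /tt/2): {"cvi":33,"f":{"wi":95,"yt":69},"g":52,"tt":[98,96,91,35]}
After op 9 (replace /cvi 26): {"cvi":26,"f":{"wi":95,"yt":69},"g":52,"tt":[98,96,91,35]}
After op 10 (add /tt/3 12): {"cvi":26,"f":{"wi":95,"yt":69},"g":52,"tt":[98,96,91,12,35]}
After op 11 (add /f/wi 95): {"cvi":26,"f":{"wi":95,"yt":69},"g":52,"tt":[98,96,91,12,35]}
After op 12 (replace /f/wi 22): {"cvi":26,"f":{"wi":22,"yt":69},"g":52,"tt":[98,96,91,12,35]}
After op 13 (add /tt/0 63): {"cvi":26,"f":{"wi":22,"yt":69},"g":52,"tt":[63,98,96,91,12,35]}
After op 14 (add /tt/3 1): {"cvi":26,"f":{"wi":22,"yt":69},"g":52,"tt":[63,98,96,1,91,12,35]}
After op 15 (replace /f 48): {"cvi":26,"f":48,"g":52,"tt":[63,98,96,1,91,12,35]}
After op 16 (add /tt/2 21): {"cvi":26,"f":48,"g":52,"tt":[63,98,21,96,1,91,12,35]}
After op 17 (replace /tt/4 73): {"cvi":26,"f":48,"g":52,"tt":[63,98,21,96,73,91,12,35]}
After op 18 (remove /tt/3): {"cvi":26,"f":48,"g":52,"tt":[63,98,21,73,91,12,35]}
After op 19 (remove /tt/3): {"cvi":26,"f":48,"g":52,"tt":[63,98,21,91,12,35]}
After op 20 (add /tt/0 67): {"cvi":26,"f":48,"g":52,"tt":[67,63,98,21,91,12,35]}
After op 21 (add /t 60): {"cvi":26,"f":48,"g":52,"t":60,"tt":[67,63,98,21,91,12,35]}
After op 22 (add /xoz 21): {"cvi":26,"f":48,"g":52,"t":60,"tt":[67,63,98,21,91,12,35],"xoz":21}
After op 23 (replace /xoz 69): {"cvi":26,"f":48,"g":52,"t":60,"tt":[67,63,98,21,91,12,35],"xoz":69}
After op 24 (remove /g): {"cvi":26,"f":48,"t":60,"tt":[67,63,98,21,91,12,35],"xoz":69}
After op 25 (replace /f 86): {"cvi":26,"f":86,"t":60,"tt":[67,63,98,21,91,12,35],"xoz":69}
Value at /cvi: 26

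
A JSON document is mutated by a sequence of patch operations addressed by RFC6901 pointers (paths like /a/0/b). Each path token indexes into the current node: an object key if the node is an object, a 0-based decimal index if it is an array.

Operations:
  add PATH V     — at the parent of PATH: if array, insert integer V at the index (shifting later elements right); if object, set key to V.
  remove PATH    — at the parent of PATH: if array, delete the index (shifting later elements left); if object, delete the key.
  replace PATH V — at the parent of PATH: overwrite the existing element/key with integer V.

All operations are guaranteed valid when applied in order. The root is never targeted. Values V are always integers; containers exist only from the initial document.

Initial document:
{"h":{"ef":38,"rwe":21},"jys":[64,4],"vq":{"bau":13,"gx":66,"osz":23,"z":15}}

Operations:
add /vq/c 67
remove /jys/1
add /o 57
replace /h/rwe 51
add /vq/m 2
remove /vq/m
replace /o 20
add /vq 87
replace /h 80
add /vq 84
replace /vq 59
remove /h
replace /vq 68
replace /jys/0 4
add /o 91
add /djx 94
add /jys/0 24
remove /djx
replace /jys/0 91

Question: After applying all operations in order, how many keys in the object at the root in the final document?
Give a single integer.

Answer: 3

Derivation:
After op 1 (add /vq/c 67): {"h":{"ef":38,"rwe":21},"jys":[64,4],"vq":{"bau":13,"c":67,"gx":66,"osz":23,"z":15}}
After op 2 (remove /jys/1): {"h":{"ef":38,"rwe":21},"jys":[64],"vq":{"bau":13,"c":67,"gx":66,"osz":23,"z":15}}
After op 3 (add /o 57): {"h":{"ef":38,"rwe":21},"jys":[64],"o":57,"vq":{"bau":13,"c":67,"gx":66,"osz":23,"z":15}}
After op 4 (replace /h/rwe 51): {"h":{"ef":38,"rwe":51},"jys":[64],"o":57,"vq":{"bau":13,"c":67,"gx":66,"osz":23,"z":15}}
After op 5 (add /vq/m 2): {"h":{"ef":38,"rwe":51},"jys":[64],"o":57,"vq":{"bau":13,"c":67,"gx":66,"m":2,"osz":23,"z":15}}
After op 6 (remove /vq/m): {"h":{"ef":38,"rwe":51},"jys":[64],"o":57,"vq":{"bau":13,"c":67,"gx":66,"osz":23,"z":15}}
After op 7 (replace /o 20): {"h":{"ef":38,"rwe":51},"jys":[64],"o":20,"vq":{"bau":13,"c":67,"gx":66,"osz":23,"z":15}}
After op 8 (add /vq 87): {"h":{"ef":38,"rwe":51},"jys":[64],"o":20,"vq":87}
After op 9 (replace /h 80): {"h":80,"jys":[64],"o":20,"vq":87}
After op 10 (add /vq 84): {"h":80,"jys":[64],"o":20,"vq":84}
After op 11 (replace /vq 59): {"h":80,"jys":[64],"o":20,"vq":59}
After op 12 (remove /h): {"jys":[64],"o":20,"vq":59}
After op 13 (replace /vq 68): {"jys":[64],"o":20,"vq":68}
After op 14 (replace /jys/0 4): {"jys":[4],"o":20,"vq":68}
After op 15 (add /o 91): {"jys":[4],"o":91,"vq":68}
After op 16 (add /djx 94): {"djx":94,"jys":[4],"o":91,"vq":68}
After op 17 (add /jys/0 24): {"djx":94,"jys":[24,4],"o":91,"vq":68}
After op 18 (remove /djx): {"jys":[24,4],"o":91,"vq":68}
After op 19 (replace /jys/0 91): {"jys":[91,4],"o":91,"vq":68}
Size at the root: 3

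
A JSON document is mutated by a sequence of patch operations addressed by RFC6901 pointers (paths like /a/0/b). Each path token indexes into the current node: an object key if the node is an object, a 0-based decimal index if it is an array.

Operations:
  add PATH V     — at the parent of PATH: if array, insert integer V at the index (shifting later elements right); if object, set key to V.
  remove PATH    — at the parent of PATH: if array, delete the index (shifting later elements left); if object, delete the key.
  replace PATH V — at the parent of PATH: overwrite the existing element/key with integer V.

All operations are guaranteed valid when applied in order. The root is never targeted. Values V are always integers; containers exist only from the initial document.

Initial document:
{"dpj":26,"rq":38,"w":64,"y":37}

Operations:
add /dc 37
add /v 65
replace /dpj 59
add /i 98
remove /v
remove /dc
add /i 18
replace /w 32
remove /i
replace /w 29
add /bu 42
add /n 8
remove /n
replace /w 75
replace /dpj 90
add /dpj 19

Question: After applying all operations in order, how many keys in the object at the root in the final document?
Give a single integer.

Answer: 5

Derivation:
After op 1 (add /dc 37): {"dc":37,"dpj":26,"rq":38,"w":64,"y":37}
After op 2 (add /v 65): {"dc":37,"dpj":26,"rq":38,"v":65,"w":64,"y":37}
After op 3 (replace /dpj 59): {"dc":37,"dpj":59,"rq":38,"v":65,"w":64,"y":37}
After op 4 (add /i 98): {"dc":37,"dpj":59,"i":98,"rq":38,"v":65,"w":64,"y":37}
After op 5 (remove /v): {"dc":37,"dpj":59,"i":98,"rq":38,"w":64,"y":37}
After op 6 (remove /dc): {"dpj":59,"i":98,"rq":38,"w":64,"y":37}
After op 7 (add /i 18): {"dpj":59,"i":18,"rq":38,"w":64,"y":37}
After op 8 (replace /w 32): {"dpj":59,"i":18,"rq":38,"w":32,"y":37}
After op 9 (remove /i): {"dpj":59,"rq":38,"w":32,"y":37}
After op 10 (replace /w 29): {"dpj":59,"rq":38,"w":29,"y":37}
After op 11 (add /bu 42): {"bu":42,"dpj":59,"rq":38,"w":29,"y":37}
After op 12 (add /n 8): {"bu":42,"dpj":59,"n":8,"rq":38,"w":29,"y":37}
After op 13 (remove /n): {"bu":42,"dpj":59,"rq":38,"w":29,"y":37}
After op 14 (replace /w 75): {"bu":42,"dpj":59,"rq":38,"w":75,"y":37}
After op 15 (replace /dpj 90): {"bu":42,"dpj":90,"rq":38,"w":75,"y":37}
After op 16 (add /dpj 19): {"bu":42,"dpj":19,"rq":38,"w":75,"y":37}
Size at the root: 5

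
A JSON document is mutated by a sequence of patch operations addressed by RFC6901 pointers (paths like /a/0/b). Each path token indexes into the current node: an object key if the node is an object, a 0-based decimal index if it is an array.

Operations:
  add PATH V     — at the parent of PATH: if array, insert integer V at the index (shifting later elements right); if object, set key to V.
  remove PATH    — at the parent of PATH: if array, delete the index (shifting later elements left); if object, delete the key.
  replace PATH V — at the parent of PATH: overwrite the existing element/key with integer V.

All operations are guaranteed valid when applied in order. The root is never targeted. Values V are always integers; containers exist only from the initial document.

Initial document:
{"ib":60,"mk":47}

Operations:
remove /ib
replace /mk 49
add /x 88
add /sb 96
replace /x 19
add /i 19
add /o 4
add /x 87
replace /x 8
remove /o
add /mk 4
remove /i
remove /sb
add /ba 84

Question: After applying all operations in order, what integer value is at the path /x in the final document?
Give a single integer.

After op 1 (remove /ib): {"mk":47}
After op 2 (replace /mk 49): {"mk":49}
After op 3 (add /x 88): {"mk":49,"x":88}
After op 4 (add /sb 96): {"mk":49,"sb":96,"x":88}
After op 5 (replace /x 19): {"mk":49,"sb":96,"x":19}
After op 6 (add /i 19): {"i":19,"mk":49,"sb":96,"x":19}
After op 7 (add /o 4): {"i":19,"mk":49,"o":4,"sb":96,"x":19}
After op 8 (add /x 87): {"i":19,"mk":49,"o":4,"sb":96,"x":87}
After op 9 (replace /x 8): {"i":19,"mk":49,"o":4,"sb":96,"x":8}
After op 10 (remove /o): {"i":19,"mk":49,"sb":96,"x":8}
After op 11 (add /mk 4): {"i":19,"mk":4,"sb":96,"x":8}
After op 12 (remove /i): {"mk":4,"sb":96,"x":8}
After op 13 (remove /sb): {"mk":4,"x":8}
After op 14 (add /ba 84): {"ba":84,"mk":4,"x":8}
Value at /x: 8

Answer: 8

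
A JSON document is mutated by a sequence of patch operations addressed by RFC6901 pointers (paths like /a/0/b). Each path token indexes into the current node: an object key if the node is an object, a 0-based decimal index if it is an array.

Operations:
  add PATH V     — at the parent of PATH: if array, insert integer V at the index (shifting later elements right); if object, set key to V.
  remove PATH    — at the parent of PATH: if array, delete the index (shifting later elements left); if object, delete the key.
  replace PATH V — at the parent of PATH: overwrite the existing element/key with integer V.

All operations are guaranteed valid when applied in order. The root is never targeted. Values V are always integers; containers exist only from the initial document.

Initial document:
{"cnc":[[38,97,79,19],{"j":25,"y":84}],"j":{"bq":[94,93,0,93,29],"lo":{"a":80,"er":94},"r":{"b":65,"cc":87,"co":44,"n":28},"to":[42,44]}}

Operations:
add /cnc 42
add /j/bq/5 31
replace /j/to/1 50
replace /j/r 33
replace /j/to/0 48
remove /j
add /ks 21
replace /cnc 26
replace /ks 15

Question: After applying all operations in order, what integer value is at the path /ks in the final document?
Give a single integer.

Answer: 15

Derivation:
After op 1 (add /cnc 42): {"cnc":42,"j":{"bq":[94,93,0,93,29],"lo":{"a":80,"er":94},"r":{"b":65,"cc":87,"co":44,"n":28},"to":[42,44]}}
After op 2 (add /j/bq/5 31): {"cnc":42,"j":{"bq":[94,93,0,93,29,31],"lo":{"a":80,"er":94},"r":{"b":65,"cc":87,"co":44,"n":28},"to":[42,44]}}
After op 3 (replace /j/to/1 50): {"cnc":42,"j":{"bq":[94,93,0,93,29,31],"lo":{"a":80,"er":94},"r":{"b":65,"cc":87,"co":44,"n":28},"to":[42,50]}}
After op 4 (replace /j/r 33): {"cnc":42,"j":{"bq":[94,93,0,93,29,31],"lo":{"a":80,"er":94},"r":33,"to":[42,50]}}
After op 5 (replace /j/to/0 48): {"cnc":42,"j":{"bq":[94,93,0,93,29,31],"lo":{"a":80,"er":94},"r":33,"to":[48,50]}}
After op 6 (remove /j): {"cnc":42}
After op 7 (add /ks 21): {"cnc":42,"ks":21}
After op 8 (replace /cnc 26): {"cnc":26,"ks":21}
After op 9 (replace /ks 15): {"cnc":26,"ks":15}
Value at /ks: 15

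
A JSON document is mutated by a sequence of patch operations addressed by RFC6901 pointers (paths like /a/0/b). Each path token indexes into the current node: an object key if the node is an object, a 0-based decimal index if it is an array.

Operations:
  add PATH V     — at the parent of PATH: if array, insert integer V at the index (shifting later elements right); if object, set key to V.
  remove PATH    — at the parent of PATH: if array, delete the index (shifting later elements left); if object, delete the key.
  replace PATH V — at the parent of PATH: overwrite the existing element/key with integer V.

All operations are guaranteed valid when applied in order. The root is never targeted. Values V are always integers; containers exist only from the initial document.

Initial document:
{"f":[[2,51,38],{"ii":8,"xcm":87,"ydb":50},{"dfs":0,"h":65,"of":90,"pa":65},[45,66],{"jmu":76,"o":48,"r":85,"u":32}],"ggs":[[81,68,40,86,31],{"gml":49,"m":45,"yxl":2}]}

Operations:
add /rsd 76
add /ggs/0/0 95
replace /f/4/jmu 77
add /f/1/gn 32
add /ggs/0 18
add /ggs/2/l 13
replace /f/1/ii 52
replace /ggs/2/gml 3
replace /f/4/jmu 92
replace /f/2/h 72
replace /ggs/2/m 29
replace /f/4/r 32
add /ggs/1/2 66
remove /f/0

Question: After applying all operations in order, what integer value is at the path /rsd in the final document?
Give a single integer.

After op 1 (add /rsd 76): {"f":[[2,51,38],{"ii":8,"xcm":87,"ydb":50},{"dfs":0,"h":65,"of":90,"pa":65},[45,66],{"jmu":76,"o":48,"r":85,"u":32}],"ggs":[[81,68,40,86,31],{"gml":49,"m":45,"yxl":2}],"rsd":76}
After op 2 (add /ggs/0/0 95): {"f":[[2,51,38],{"ii":8,"xcm":87,"ydb":50},{"dfs":0,"h":65,"of":90,"pa":65},[45,66],{"jmu":76,"o":48,"r":85,"u":32}],"ggs":[[95,81,68,40,86,31],{"gml":49,"m":45,"yxl":2}],"rsd":76}
After op 3 (replace /f/4/jmu 77): {"f":[[2,51,38],{"ii":8,"xcm":87,"ydb":50},{"dfs":0,"h":65,"of":90,"pa":65},[45,66],{"jmu":77,"o":48,"r":85,"u":32}],"ggs":[[95,81,68,40,86,31],{"gml":49,"m":45,"yxl":2}],"rsd":76}
After op 4 (add /f/1/gn 32): {"f":[[2,51,38],{"gn":32,"ii":8,"xcm":87,"ydb":50},{"dfs":0,"h":65,"of":90,"pa":65},[45,66],{"jmu":77,"o":48,"r":85,"u":32}],"ggs":[[95,81,68,40,86,31],{"gml":49,"m":45,"yxl":2}],"rsd":76}
After op 5 (add /ggs/0 18): {"f":[[2,51,38],{"gn":32,"ii":8,"xcm":87,"ydb":50},{"dfs":0,"h":65,"of":90,"pa":65},[45,66],{"jmu":77,"o":48,"r":85,"u":32}],"ggs":[18,[95,81,68,40,86,31],{"gml":49,"m":45,"yxl":2}],"rsd":76}
After op 6 (add /ggs/2/l 13): {"f":[[2,51,38],{"gn":32,"ii":8,"xcm":87,"ydb":50},{"dfs":0,"h":65,"of":90,"pa":65},[45,66],{"jmu":77,"o":48,"r":85,"u":32}],"ggs":[18,[95,81,68,40,86,31],{"gml":49,"l":13,"m":45,"yxl":2}],"rsd":76}
After op 7 (replace /f/1/ii 52): {"f":[[2,51,38],{"gn":32,"ii":52,"xcm":87,"ydb":50},{"dfs":0,"h":65,"of":90,"pa":65},[45,66],{"jmu":77,"o":48,"r":85,"u":32}],"ggs":[18,[95,81,68,40,86,31],{"gml":49,"l":13,"m":45,"yxl":2}],"rsd":76}
After op 8 (replace /ggs/2/gml 3): {"f":[[2,51,38],{"gn":32,"ii":52,"xcm":87,"ydb":50},{"dfs":0,"h":65,"of":90,"pa":65},[45,66],{"jmu":77,"o":48,"r":85,"u":32}],"ggs":[18,[95,81,68,40,86,31],{"gml":3,"l":13,"m":45,"yxl":2}],"rsd":76}
After op 9 (replace /f/4/jmu 92): {"f":[[2,51,38],{"gn":32,"ii":52,"xcm":87,"ydb":50},{"dfs":0,"h":65,"of":90,"pa":65},[45,66],{"jmu":92,"o":48,"r":85,"u":32}],"ggs":[18,[95,81,68,40,86,31],{"gml":3,"l":13,"m":45,"yxl":2}],"rsd":76}
After op 10 (replace /f/2/h 72): {"f":[[2,51,38],{"gn":32,"ii":52,"xcm":87,"ydb":50},{"dfs":0,"h":72,"of":90,"pa":65},[45,66],{"jmu":92,"o":48,"r":85,"u":32}],"ggs":[18,[95,81,68,40,86,31],{"gml":3,"l":13,"m":45,"yxl":2}],"rsd":76}
After op 11 (replace /ggs/2/m 29): {"f":[[2,51,38],{"gn":32,"ii":52,"xcm":87,"ydb":50},{"dfs":0,"h":72,"of":90,"pa":65},[45,66],{"jmu":92,"o":48,"r":85,"u":32}],"ggs":[18,[95,81,68,40,86,31],{"gml":3,"l":13,"m":29,"yxl":2}],"rsd":76}
After op 12 (replace /f/4/r 32): {"f":[[2,51,38],{"gn":32,"ii":52,"xcm":87,"ydb":50},{"dfs":0,"h":72,"of":90,"pa":65},[45,66],{"jmu":92,"o":48,"r":32,"u":32}],"ggs":[18,[95,81,68,40,86,31],{"gml":3,"l":13,"m":29,"yxl":2}],"rsd":76}
After op 13 (add /ggs/1/2 66): {"f":[[2,51,38],{"gn":32,"ii":52,"xcm":87,"ydb":50},{"dfs":0,"h":72,"of":90,"pa":65},[45,66],{"jmu":92,"o":48,"r":32,"u":32}],"ggs":[18,[95,81,66,68,40,86,31],{"gml":3,"l":13,"m":29,"yxl":2}],"rsd":76}
After op 14 (remove /f/0): {"f":[{"gn":32,"ii":52,"xcm":87,"ydb":50},{"dfs":0,"h":72,"of":90,"pa":65},[45,66],{"jmu":92,"o":48,"r":32,"u":32}],"ggs":[18,[95,81,66,68,40,86,31],{"gml":3,"l":13,"m":29,"yxl":2}],"rsd":76}
Value at /rsd: 76

Answer: 76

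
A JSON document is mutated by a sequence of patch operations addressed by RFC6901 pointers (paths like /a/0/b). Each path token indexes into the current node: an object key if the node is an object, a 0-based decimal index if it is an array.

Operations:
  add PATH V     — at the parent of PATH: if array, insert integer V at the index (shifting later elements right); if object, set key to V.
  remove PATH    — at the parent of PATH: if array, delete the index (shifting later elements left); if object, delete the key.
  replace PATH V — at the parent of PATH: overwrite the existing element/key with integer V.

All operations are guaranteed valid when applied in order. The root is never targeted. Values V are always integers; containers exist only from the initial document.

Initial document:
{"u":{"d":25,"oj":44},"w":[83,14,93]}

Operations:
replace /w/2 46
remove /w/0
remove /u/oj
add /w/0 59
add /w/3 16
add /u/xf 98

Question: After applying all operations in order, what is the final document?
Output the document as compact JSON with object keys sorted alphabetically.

Answer: {"u":{"d":25,"xf":98},"w":[59,14,46,16]}

Derivation:
After op 1 (replace /w/2 46): {"u":{"d":25,"oj":44},"w":[83,14,46]}
After op 2 (remove /w/0): {"u":{"d":25,"oj":44},"w":[14,46]}
After op 3 (remove /u/oj): {"u":{"d":25},"w":[14,46]}
After op 4 (add /w/0 59): {"u":{"d":25},"w":[59,14,46]}
After op 5 (add /w/3 16): {"u":{"d":25},"w":[59,14,46,16]}
After op 6 (add /u/xf 98): {"u":{"d":25,"xf":98},"w":[59,14,46,16]}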